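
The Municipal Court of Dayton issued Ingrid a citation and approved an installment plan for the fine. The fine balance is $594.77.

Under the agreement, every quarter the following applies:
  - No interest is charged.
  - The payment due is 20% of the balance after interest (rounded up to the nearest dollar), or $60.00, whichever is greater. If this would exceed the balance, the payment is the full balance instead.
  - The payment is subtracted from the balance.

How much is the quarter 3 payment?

# | Opening | Payment | End bal
1 | $594.77 | $119.00 | $475.77
2 | $475.77 | $96.00 | $379.77
3 | $379.77 | $76.00 | $303.77

$76.00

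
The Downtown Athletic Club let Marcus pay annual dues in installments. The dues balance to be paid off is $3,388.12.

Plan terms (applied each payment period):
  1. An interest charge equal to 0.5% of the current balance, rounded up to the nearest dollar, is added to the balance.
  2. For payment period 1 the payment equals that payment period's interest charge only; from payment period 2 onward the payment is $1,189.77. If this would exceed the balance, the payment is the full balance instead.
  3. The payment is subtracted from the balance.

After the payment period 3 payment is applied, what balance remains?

$1,037.58

Payment period 1: opening $3,388.12; interest $17.00 → $3,405.12; payment $17.00; balance $3,388.12
Payment period 2: opening $3,388.12; interest $17.00 → $3,405.12; payment $1,189.77; balance $2,215.35
Payment period 3: opening $2,215.35; interest $12.00 → $2,227.35; payment $1,189.77; balance $1,037.58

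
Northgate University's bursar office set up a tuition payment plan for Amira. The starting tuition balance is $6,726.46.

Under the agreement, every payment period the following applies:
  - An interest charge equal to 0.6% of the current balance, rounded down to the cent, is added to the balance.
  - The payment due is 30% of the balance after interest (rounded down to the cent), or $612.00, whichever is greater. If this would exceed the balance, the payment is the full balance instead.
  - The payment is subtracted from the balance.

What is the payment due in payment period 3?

$1,006.69

Payment period 1: $6,726.46 +$40.35 interest = $6,766.81; pay $2,030.04 → $4,736.77
Payment period 2: $4,736.77 +$28.42 interest = $4,765.19; pay $1,429.55 → $3,335.64
Payment period 3: $3,335.64 +$20.01 interest = $3,355.65; pay $1,006.69 → $2,348.96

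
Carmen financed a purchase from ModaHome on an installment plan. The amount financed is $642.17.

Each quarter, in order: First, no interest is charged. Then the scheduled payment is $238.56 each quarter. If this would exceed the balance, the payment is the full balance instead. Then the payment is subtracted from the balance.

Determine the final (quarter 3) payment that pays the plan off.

# | Opening | Payment | End bal
1 | $642.17 | $238.56 | $403.61
2 | $403.61 | $238.56 | $165.05
3 | $165.05 | $165.05 | $0.00

$165.05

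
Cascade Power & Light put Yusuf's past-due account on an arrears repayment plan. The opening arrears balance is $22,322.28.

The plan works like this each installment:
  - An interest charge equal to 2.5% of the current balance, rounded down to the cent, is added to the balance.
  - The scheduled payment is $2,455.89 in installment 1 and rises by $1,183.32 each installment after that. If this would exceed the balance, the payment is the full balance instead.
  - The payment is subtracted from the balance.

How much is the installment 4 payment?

$6,005.85

Installment 1: $22,322.28 +$558.05 interest = $22,880.33; pay $2,455.89 → $20,424.44
Installment 2: $20,424.44 +$510.61 interest = $20,935.05; pay $3,639.21 → $17,295.84
Installment 3: $17,295.84 +$432.39 interest = $17,728.23; pay $4,822.53 → $12,905.70
Installment 4: $12,905.70 +$322.64 interest = $13,228.34; pay $6,005.85 → $7,222.49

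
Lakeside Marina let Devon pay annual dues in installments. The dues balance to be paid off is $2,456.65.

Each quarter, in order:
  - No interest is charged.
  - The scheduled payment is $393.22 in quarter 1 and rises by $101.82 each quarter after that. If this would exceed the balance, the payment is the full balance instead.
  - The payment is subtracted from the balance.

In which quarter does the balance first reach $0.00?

5

Quarter 1: $2,456.65 − $393.22 → $2,063.43
Quarter 2: $2,063.43 − $495.04 → $1,568.39
Quarter 3: $1,568.39 − $596.86 → $971.53
Quarter 4: $971.53 − $698.68 → $272.85
Quarter 5: $272.85 − $272.85 → $0.00
Balance reaches $0.00 in quarter 5.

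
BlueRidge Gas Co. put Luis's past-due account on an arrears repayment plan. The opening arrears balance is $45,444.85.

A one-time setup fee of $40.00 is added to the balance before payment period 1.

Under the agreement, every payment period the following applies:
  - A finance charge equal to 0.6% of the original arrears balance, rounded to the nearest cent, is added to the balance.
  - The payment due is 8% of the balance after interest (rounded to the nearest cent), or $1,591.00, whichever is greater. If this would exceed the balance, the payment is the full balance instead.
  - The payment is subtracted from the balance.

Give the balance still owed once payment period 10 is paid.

Payment period 1: opening $45,484.85; interest $272.67 → $45,757.52; payment $3,660.60; balance $42,096.92
Payment period 2: opening $42,096.92; interest $272.67 → $42,369.59; payment $3,389.57; balance $38,980.02
Payment period 3: opening $38,980.02; interest $272.67 → $39,252.69; payment $3,140.22; balance $36,112.47
Payment period 4: opening $36,112.47; interest $272.67 → $36,385.14; payment $2,910.81; balance $33,474.33
Payment period 5: opening $33,474.33; interest $272.67 → $33,747.00; payment $2,699.76; balance $31,047.24
Payment period 6: opening $31,047.24; interest $272.67 → $31,319.91; payment $2,505.59; balance $28,814.32
Payment period 7: opening $28,814.32; interest $272.67 → $29,086.99; payment $2,326.96; balance $26,760.03
Payment period 8: opening $26,760.03; interest $272.67 → $27,032.70; payment $2,162.62; balance $24,870.08
Payment period 9: opening $24,870.08; interest $272.67 → $25,142.75; payment $2,011.42; balance $23,131.33
Payment period 10: opening $23,131.33; interest $272.67 → $23,404.00; payment $1,872.32; balance $21,531.68

$21,531.68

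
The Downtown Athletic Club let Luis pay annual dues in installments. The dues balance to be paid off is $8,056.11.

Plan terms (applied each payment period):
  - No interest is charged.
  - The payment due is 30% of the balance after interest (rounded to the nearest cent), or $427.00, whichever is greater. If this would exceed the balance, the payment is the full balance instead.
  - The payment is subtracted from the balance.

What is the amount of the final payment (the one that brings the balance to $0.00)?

$72.99

Payment period 1: $8,056.11 − $2,416.83 → $5,639.28
Payment period 2: $5,639.28 − $1,691.78 → $3,947.50
Payment period 3: $3,947.50 − $1,184.25 → $2,763.25
Payment period 4: $2,763.25 − $828.98 → $1,934.27
Payment period 5: $1,934.27 − $580.28 → $1,353.99
Payment period 6: $1,353.99 − $427.00 → $926.99
Payment period 7: $926.99 − $427.00 → $499.99
Payment period 8: $499.99 − $427.00 → $72.99
Payment period 9: $72.99 − $72.99 → $0.00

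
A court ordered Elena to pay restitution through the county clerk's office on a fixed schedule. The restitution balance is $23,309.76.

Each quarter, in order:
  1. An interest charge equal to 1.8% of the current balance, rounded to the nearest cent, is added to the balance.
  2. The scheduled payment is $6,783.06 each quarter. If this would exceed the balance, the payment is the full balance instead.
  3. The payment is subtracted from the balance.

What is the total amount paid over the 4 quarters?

$24,292.53

# | Opening | Interest | Payment | End bal
1 | $23,309.76 | $419.58 | $6,783.06 | $16,946.28
2 | $16,946.28 | $305.03 | $6,783.06 | $10,468.25
3 | $10,468.25 | $188.43 | $6,783.06 | $3,873.62
4 | $3,873.62 | $69.73 | $3,943.35 | $0.00
Total paid: $24,292.53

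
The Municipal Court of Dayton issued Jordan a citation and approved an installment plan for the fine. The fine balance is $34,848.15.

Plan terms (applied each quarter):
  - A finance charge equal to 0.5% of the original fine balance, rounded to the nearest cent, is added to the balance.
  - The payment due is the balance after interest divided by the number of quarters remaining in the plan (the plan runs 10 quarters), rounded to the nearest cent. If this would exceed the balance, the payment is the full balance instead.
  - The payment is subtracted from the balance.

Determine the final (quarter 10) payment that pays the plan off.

$3,995.15

# | Opening | Interest | Payment | End bal
1 | $34,848.15 | $174.24 | $3,502.24 | $31,520.15
2 | $31,520.15 | $174.24 | $3,521.60 | $28,172.79
3 | $28,172.79 | $174.24 | $3,543.38 | $24,803.65
4 | $24,803.65 | $174.24 | $3,568.27 | $21,409.62
5 | $21,409.62 | $174.24 | $3,597.31 | $17,986.55
6 | $17,986.55 | $174.24 | $3,632.16 | $14,528.63
7 | $14,528.63 | $174.24 | $3,675.72 | $11,027.15
8 | $11,027.15 | $174.24 | $3,733.80 | $7,467.59
9 | $7,467.59 | $174.24 | $3,820.92 | $3,820.91
10 | $3,820.91 | $174.24 | $3,995.15 | $0.00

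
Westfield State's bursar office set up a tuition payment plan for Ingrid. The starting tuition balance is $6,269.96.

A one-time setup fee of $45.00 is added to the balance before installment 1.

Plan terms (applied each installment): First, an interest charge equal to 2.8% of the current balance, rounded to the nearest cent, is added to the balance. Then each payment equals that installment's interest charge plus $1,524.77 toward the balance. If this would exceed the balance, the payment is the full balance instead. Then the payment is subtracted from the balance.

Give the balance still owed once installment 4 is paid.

Installment 1: opening $6,314.96; interest $176.82 → $6,491.78; payment $1,701.59; balance $4,790.19
Installment 2: opening $4,790.19; interest $134.13 → $4,924.32; payment $1,658.90; balance $3,265.42
Installment 3: opening $3,265.42; interest $91.43 → $3,356.85; payment $1,616.20; balance $1,740.65
Installment 4: opening $1,740.65; interest $48.74 → $1,789.39; payment $1,573.51; balance $215.88

$215.88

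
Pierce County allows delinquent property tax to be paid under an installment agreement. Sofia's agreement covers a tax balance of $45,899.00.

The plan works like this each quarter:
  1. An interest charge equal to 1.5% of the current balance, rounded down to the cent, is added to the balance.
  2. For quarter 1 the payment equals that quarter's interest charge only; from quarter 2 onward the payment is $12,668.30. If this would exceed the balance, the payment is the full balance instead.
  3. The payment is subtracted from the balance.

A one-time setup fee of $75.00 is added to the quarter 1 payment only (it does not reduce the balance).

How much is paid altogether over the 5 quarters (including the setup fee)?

$48,327.39

# | Opening | Interest | Payment | Fee | End bal
1 | $45,899.00 | $688.48 | $688.48 | $75.00 | $45,899.00
2 | $45,899.00 | $688.48 | $12,668.30 | — | $33,919.18
3 | $33,919.18 | $508.78 | $12,668.30 | — | $21,759.66
4 | $21,759.66 | $326.39 | $12,668.30 | — | $9,417.75
5 | $9,417.75 | $141.26 | $9,559.01 | — | $0.00
Total paid: $48,327.39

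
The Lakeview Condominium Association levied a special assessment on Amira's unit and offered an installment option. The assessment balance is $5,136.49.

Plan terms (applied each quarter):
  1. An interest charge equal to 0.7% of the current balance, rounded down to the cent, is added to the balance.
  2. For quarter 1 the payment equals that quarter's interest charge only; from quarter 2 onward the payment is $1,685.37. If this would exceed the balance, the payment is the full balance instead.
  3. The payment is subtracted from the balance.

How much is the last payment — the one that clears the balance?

$154.58

Quarter 1: opening $5,136.49; interest $35.95 → $5,172.44; payment $35.95; balance $5,136.49
Quarter 2: opening $5,136.49; interest $35.95 → $5,172.44; payment $1,685.37; balance $3,487.07
Quarter 3: opening $3,487.07; interest $24.40 → $3,511.47; payment $1,685.37; balance $1,826.10
Quarter 4: opening $1,826.10; interest $12.78 → $1,838.88; payment $1,685.37; balance $153.51
Quarter 5: opening $153.51; interest $1.07 → $154.58; payment $154.58; balance $0.00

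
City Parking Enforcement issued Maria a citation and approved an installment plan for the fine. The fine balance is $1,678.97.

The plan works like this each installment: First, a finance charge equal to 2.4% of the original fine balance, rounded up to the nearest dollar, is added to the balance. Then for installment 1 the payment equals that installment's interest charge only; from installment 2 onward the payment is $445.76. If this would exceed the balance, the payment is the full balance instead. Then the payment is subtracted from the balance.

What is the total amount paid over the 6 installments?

$1,924.97

# | Opening | Interest | Payment | End bal
1 | $1,678.97 | $41.00 | $41.00 | $1,678.97
2 | $1,678.97 | $41.00 | $445.76 | $1,274.21
3 | $1,274.21 | $41.00 | $445.76 | $869.45
4 | $869.45 | $41.00 | $445.76 | $464.69
5 | $464.69 | $41.00 | $445.76 | $59.93
6 | $59.93 | $41.00 | $100.93 | $0.00
Total paid: $1,924.97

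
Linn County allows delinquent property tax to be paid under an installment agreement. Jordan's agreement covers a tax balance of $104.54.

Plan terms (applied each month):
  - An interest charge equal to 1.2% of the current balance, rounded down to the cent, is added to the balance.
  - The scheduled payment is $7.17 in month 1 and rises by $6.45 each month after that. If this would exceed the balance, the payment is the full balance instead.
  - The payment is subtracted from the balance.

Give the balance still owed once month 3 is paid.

Month 1: $104.54 +$1.25 interest = $105.79; pay $7.17 → $98.62
Month 2: $98.62 +$1.18 interest = $99.80; pay $13.62 → $86.18
Month 3: $86.18 +$1.03 interest = $87.21; pay $20.07 → $67.14

$67.14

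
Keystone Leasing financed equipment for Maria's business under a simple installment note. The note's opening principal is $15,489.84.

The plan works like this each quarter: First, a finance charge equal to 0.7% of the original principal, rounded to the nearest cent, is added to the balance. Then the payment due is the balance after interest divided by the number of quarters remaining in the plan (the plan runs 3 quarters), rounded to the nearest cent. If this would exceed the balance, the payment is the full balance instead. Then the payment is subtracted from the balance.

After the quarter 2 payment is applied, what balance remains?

$5,253.64

# | Opening | Interest | Payment | End bal
1 | $15,489.84 | $108.43 | $5,199.42 | $10,398.85
2 | $10,398.85 | $108.43 | $5,253.64 | $5,253.64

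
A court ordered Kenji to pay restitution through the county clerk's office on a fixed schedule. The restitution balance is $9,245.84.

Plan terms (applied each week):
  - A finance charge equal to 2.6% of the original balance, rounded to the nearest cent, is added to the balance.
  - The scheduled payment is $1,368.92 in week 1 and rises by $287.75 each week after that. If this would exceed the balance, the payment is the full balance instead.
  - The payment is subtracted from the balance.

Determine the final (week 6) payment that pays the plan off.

$966.08

# | Opening | Interest | Payment | End bal
1 | $9,245.84 | $240.39 | $1,368.92 | $8,117.31
2 | $8,117.31 | $240.39 | $1,656.67 | $6,701.03
3 | $6,701.03 | $240.39 | $1,944.42 | $4,997.00
4 | $4,997.00 | $240.39 | $2,232.17 | $3,005.22
5 | $3,005.22 | $240.39 | $2,519.92 | $725.69
6 | $725.69 | $240.39 | $966.08 | $0.00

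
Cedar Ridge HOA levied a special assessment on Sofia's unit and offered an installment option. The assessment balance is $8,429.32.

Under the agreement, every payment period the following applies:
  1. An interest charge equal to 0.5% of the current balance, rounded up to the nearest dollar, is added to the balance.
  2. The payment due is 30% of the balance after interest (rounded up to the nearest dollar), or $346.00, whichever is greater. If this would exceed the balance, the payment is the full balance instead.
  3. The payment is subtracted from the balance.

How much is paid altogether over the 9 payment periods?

$8,569.32

Payment period 1: $8,429.32 +$43.00 interest = $8,472.32; pay $2,542.00 → $5,930.32
Payment period 2: $5,930.32 +$30.00 interest = $5,960.32; pay $1,789.00 → $4,171.32
Payment period 3: $4,171.32 +$21.00 interest = $4,192.32; pay $1,258.00 → $2,934.32
Payment period 4: $2,934.32 +$15.00 interest = $2,949.32; pay $885.00 → $2,064.32
Payment period 5: $2,064.32 +$11.00 interest = $2,075.32; pay $623.00 → $1,452.32
Payment period 6: $1,452.32 +$8.00 interest = $1,460.32; pay $439.00 → $1,021.32
Payment period 7: $1,021.32 +$6.00 interest = $1,027.32; pay $346.00 → $681.32
Payment period 8: $681.32 +$4.00 interest = $685.32; pay $346.00 → $339.32
Payment period 9: $339.32 +$2.00 interest = $341.32; pay $341.32 → $0.00
Total paid: $8,569.32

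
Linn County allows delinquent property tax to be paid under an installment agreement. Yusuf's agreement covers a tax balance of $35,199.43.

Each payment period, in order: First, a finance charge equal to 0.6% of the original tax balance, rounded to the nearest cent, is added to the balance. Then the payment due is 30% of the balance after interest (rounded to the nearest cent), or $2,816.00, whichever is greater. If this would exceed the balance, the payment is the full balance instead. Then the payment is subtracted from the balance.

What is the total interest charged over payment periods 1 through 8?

Payment period 1: opening $35,199.43; interest $211.20 → $35,410.63; payment $10,623.19; balance $24,787.44
Payment period 2: opening $24,787.44; interest $211.20 → $24,998.64; payment $7,499.59; balance $17,499.05
Payment period 3: opening $17,499.05; interest $211.20 → $17,710.25; payment $5,313.08; balance $12,397.17
Payment period 4: opening $12,397.17; interest $211.20 → $12,608.37; payment $3,782.51; balance $8,825.86
Payment period 5: opening $8,825.86; interest $211.20 → $9,037.06; payment $2,816.00; balance $6,221.06
Payment period 6: opening $6,221.06; interest $211.20 → $6,432.26; payment $2,816.00; balance $3,616.26
Payment period 7: opening $3,616.26; interest $211.20 → $3,827.46; payment $2,816.00; balance $1,011.46
Payment period 8: opening $1,011.46; interest $211.20 → $1,222.66; payment $1,222.66; balance $0.00
Total interest: $211.20 + $211.20 + $211.20 + $211.20 + $211.20 + $211.20 + $211.20 + $211.20 = $1,689.60

$1,689.60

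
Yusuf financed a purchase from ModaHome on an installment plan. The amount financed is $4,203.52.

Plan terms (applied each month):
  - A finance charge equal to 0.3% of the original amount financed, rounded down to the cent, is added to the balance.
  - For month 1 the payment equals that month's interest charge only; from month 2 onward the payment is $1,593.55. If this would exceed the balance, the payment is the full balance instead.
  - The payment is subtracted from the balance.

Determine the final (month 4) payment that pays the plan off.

Month 1: opening $4,203.52; interest $12.61 → $4,216.13; payment $12.61; balance $4,203.52
Month 2: opening $4,203.52; interest $12.61 → $4,216.13; payment $1,593.55; balance $2,622.58
Month 3: opening $2,622.58; interest $12.61 → $2,635.19; payment $1,593.55; balance $1,041.64
Month 4: opening $1,041.64; interest $12.61 → $1,054.25; payment $1,054.25; balance $0.00

$1,054.25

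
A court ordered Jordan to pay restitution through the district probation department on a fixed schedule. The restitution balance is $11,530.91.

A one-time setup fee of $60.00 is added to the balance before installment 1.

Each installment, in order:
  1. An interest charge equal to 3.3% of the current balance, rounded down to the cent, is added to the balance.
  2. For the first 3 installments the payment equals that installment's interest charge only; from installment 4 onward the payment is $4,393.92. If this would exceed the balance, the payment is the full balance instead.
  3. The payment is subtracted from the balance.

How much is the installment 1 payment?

# | Opening | Interest | Payment | End bal
1 | $11,590.91 | $382.50 | $382.50 | $11,590.91

$382.50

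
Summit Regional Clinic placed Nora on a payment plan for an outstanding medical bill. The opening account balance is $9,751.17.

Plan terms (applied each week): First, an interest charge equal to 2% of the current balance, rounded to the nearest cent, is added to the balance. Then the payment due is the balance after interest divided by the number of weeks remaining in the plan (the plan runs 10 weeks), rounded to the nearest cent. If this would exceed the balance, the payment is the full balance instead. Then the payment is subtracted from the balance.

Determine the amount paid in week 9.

Week 1: $9,751.17 +$195.02 interest = $9,946.19; pay $994.62 → $8,951.57
Week 2: $8,951.57 +$179.03 interest = $9,130.60; pay $1,014.51 → $8,116.09
Week 3: $8,116.09 +$162.32 interest = $8,278.41; pay $1,034.80 → $7,243.61
Week 4: $7,243.61 +$144.87 interest = $7,388.48; pay $1,055.50 → $6,332.98
Week 5: $6,332.98 +$126.66 interest = $6,459.64; pay $1,076.61 → $5,383.03
Week 6: $5,383.03 +$107.66 interest = $5,490.69; pay $1,098.14 → $4,392.55
Week 7: $4,392.55 +$87.85 interest = $4,480.40; pay $1,120.10 → $3,360.30
Week 8: $3,360.30 +$67.21 interest = $3,427.51; pay $1,142.50 → $2,285.01
Week 9: $2,285.01 +$45.70 interest = $2,330.71; pay $1,165.36 → $1,165.35

$1,165.36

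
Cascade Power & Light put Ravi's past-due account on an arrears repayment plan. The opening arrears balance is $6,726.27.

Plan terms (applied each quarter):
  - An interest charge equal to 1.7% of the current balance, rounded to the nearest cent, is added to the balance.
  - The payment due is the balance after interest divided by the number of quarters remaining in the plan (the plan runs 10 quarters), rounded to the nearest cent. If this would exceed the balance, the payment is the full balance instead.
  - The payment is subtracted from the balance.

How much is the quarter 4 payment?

# | Opening | Interest | Payment | End bal
1 | $6,726.27 | $114.35 | $684.06 | $6,156.56
2 | $6,156.56 | $104.66 | $695.69 | $5,565.53
3 | $5,565.53 | $94.61 | $707.52 | $4,952.62
4 | $4,952.62 | $84.19 | $719.54 | $4,317.27

$719.54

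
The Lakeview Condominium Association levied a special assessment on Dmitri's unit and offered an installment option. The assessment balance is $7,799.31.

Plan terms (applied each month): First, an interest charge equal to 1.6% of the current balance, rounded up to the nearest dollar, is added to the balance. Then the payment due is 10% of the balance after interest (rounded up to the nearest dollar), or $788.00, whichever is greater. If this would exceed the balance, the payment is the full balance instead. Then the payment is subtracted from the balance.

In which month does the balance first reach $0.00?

11

Month 1: $7,799.31 +$125.00 interest = $7,924.31; pay $793.00 → $7,131.31
Month 2: $7,131.31 +$115.00 interest = $7,246.31; pay $788.00 → $6,458.31
Month 3: $6,458.31 +$104.00 interest = $6,562.31; pay $788.00 → $5,774.31
Month 4: $5,774.31 +$93.00 interest = $5,867.31; pay $788.00 → $5,079.31
Month 5: $5,079.31 +$82.00 interest = $5,161.31; pay $788.00 → $4,373.31
Month 6: $4,373.31 +$70.00 interest = $4,443.31; pay $788.00 → $3,655.31
Month 7: $3,655.31 +$59.00 interest = $3,714.31; pay $788.00 → $2,926.31
Month 8: $2,926.31 +$47.00 interest = $2,973.31; pay $788.00 → $2,185.31
Month 9: $2,185.31 +$35.00 interest = $2,220.31; pay $788.00 → $1,432.31
Month 10: $1,432.31 +$23.00 interest = $1,455.31; pay $788.00 → $667.31
Month 11: $667.31 +$11.00 interest = $678.31; pay $678.31 → $0.00
Balance reaches $0.00 in month 11.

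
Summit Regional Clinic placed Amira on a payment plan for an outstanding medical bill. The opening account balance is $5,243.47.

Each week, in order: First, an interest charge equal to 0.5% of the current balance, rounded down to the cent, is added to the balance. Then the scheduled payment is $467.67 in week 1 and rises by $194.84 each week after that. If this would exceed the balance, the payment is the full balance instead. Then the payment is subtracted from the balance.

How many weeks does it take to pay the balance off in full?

Week 1: opening $5,243.47; interest $26.21 → $5,269.68; payment $467.67; balance $4,802.01
Week 2: opening $4,802.01; interest $24.01 → $4,826.02; payment $662.51; balance $4,163.51
Week 3: opening $4,163.51; interest $20.81 → $4,184.32; payment $857.35; balance $3,326.97
Week 4: opening $3,326.97; interest $16.63 → $3,343.60; payment $1,052.19; balance $2,291.41
Week 5: opening $2,291.41; interest $11.45 → $2,302.86; payment $1,247.03; balance $1,055.83
Week 6: opening $1,055.83; interest $5.27 → $1,061.10; payment $1,061.10; balance $0.00
Balance reaches $0.00 in week 6.

6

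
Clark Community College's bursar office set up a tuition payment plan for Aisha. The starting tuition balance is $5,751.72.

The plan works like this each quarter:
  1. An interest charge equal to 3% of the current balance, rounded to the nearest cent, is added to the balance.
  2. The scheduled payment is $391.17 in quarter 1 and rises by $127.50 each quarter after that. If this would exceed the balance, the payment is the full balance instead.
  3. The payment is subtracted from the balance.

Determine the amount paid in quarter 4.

$773.67

Quarter 1: $5,751.72 +$172.55 interest = $5,924.27; pay $391.17 → $5,533.10
Quarter 2: $5,533.10 +$165.99 interest = $5,699.09; pay $518.67 → $5,180.42
Quarter 3: $5,180.42 +$155.41 interest = $5,335.83; pay $646.17 → $4,689.66
Quarter 4: $4,689.66 +$140.69 interest = $4,830.35; pay $773.67 → $4,056.68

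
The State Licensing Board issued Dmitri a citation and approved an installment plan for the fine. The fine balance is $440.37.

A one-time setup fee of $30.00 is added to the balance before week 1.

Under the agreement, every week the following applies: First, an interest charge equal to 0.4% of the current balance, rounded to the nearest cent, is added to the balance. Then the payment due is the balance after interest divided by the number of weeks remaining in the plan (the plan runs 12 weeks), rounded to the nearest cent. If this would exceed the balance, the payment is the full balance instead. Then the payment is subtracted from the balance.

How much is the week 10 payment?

# | Opening | Interest | Payment | End bal
1 | $470.37 | $1.88 | $39.35 | $432.90
2 | $432.90 | $1.73 | $39.51 | $395.12
3 | $395.12 | $1.58 | $39.67 | $357.03
4 | $357.03 | $1.43 | $39.83 | $318.63
5 | $318.63 | $1.27 | $39.99 | $279.91
6 | $279.91 | $1.12 | $40.15 | $240.88
7 | $240.88 | $0.96 | $40.31 | $201.53
8 | $201.53 | $0.81 | $40.47 | $161.87
9 | $161.87 | $0.65 | $40.63 | $121.89
10 | $121.89 | $0.49 | $40.79 | $81.59

$40.79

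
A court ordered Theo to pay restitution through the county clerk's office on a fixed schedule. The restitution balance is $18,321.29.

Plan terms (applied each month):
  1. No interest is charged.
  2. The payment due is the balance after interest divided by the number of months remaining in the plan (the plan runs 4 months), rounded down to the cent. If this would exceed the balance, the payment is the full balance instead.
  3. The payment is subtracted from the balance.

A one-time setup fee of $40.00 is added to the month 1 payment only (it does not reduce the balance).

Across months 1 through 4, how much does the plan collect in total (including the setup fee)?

Month 1: opening $18,321.29; payment $4,580.32 (+ $40.00 fee); balance $13,740.97
Month 2: opening $13,740.97; payment $4,580.32; balance $9,160.65
Month 3: opening $9,160.65; payment $4,580.32; balance $4,580.33
Month 4: opening $4,580.33; payment $4,580.33; balance $0.00
Total paid: $18,361.29

$18,361.29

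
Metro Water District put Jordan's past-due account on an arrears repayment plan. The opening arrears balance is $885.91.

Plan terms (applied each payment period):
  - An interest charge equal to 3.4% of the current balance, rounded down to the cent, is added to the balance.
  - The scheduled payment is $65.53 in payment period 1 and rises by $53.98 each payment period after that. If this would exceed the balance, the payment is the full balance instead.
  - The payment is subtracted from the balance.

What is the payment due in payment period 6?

$142.59

Payment period 1: opening $885.91; interest $30.12 → $916.03; payment $65.53; balance $850.50
Payment period 2: opening $850.50; interest $28.91 → $879.41; payment $119.51; balance $759.90
Payment period 3: opening $759.90; interest $25.83 → $785.73; payment $173.49; balance $612.24
Payment period 4: opening $612.24; interest $20.81 → $633.05; payment $227.47; balance $405.58
Payment period 5: opening $405.58; interest $13.78 → $419.36; payment $281.45; balance $137.91
Payment period 6: opening $137.91; interest $4.68 → $142.59; payment $142.59; balance $0.00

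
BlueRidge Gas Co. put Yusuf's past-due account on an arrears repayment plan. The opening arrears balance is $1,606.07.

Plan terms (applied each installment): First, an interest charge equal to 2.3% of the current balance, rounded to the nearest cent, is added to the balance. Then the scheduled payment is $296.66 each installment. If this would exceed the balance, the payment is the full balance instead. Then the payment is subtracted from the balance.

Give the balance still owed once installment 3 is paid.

$808.86

Installment 1: $1,606.07 +$36.94 interest = $1,643.01; pay $296.66 → $1,346.35
Installment 2: $1,346.35 +$30.97 interest = $1,377.32; pay $296.66 → $1,080.66
Installment 3: $1,080.66 +$24.86 interest = $1,105.52; pay $296.66 → $808.86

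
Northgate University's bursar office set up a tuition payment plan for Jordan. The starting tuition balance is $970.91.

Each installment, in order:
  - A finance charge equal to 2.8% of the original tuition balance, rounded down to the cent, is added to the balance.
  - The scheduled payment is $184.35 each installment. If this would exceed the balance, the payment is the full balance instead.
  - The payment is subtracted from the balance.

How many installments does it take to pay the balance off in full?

7

Installment 1: opening $970.91; interest $27.18 → $998.09; payment $184.35; balance $813.74
Installment 2: opening $813.74; interest $27.18 → $840.92; payment $184.35; balance $656.57
Installment 3: opening $656.57; interest $27.18 → $683.75; payment $184.35; balance $499.40
Installment 4: opening $499.40; interest $27.18 → $526.58; payment $184.35; balance $342.23
Installment 5: opening $342.23; interest $27.18 → $369.41; payment $184.35; balance $185.06
Installment 6: opening $185.06; interest $27.18 → $212.24; payment $184.35; balance $27.89
Installment 7: opening $27.89; interest $27.18 → $55.07; payment $55.07; balance $0.00
Balance reaches $0.00 in installment 7.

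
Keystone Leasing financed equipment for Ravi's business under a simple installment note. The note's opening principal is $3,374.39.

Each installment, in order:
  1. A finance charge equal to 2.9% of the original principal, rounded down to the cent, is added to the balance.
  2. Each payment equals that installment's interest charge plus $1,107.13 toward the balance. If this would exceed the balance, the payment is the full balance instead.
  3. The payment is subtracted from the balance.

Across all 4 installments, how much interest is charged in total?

Installment 1: opening $3,374.39; interest $97.85 → $3,472.24; payment $1,204.98; balance $2,267.26
Installment 2: opening $2,267.26; interest $97.85 → $2,365.11; payment $1,204.98; balance $1,160.13
Installment 3: opening $1,160.13; interest $97.85 → $1,257.98; payment $1,204.98; balance $53.00
Installment 4: opening $53.00; interest $97.85 → $150.85; payment $150.85; balance $0.00
Total interest: $97.85 + $97.85 + $97.85 + $97.85 = $391.40

$391.40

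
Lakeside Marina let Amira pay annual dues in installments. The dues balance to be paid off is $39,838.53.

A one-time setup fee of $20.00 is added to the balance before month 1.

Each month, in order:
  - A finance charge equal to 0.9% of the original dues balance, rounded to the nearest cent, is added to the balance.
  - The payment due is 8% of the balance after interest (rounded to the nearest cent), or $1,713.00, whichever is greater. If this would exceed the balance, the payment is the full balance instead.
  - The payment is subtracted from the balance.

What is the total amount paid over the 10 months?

$23,802.38

# | Opening | Interest | Payment | End bal
1 | $39,858.53 | $358.55 | $3,217.37 | $36,999.71
2 | $36,999.71 | $358.55 | $2,988.66 | $34,369.60
3 | $34,369.60 | $358.55 | $2,778.25 | $31,949.90
4 | $31,949.90 | $358.55 | $2,584.68 | $29,723.77
5 | $29,723.77 | $358.55 | $2,406.59 | $27,675.73
6 | $27,675.73 | $358.55 | $2,242.74 | $25,791.54
7 | $25,791.54 | $358.55 | $2,092.01 | $24,058.08
8 | $24,058.08 | $358.55 | $1,953.33 | $22,463.30
9 | $22,463.30 | $358.55 | $1,825.75 | $20,996.10
10 | $20,996.10 | $358.55 | $1,713.00 | $19,641.65
Total paid: $23,802.38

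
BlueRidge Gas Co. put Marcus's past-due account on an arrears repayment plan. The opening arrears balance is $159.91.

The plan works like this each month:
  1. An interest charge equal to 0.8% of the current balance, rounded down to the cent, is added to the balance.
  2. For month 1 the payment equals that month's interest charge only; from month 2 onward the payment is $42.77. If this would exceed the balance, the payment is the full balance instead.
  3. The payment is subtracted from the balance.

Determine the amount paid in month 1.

Month 1: $159.91 +$1.27 interest = $161.18; pay $1.27 → $159.91

$1.27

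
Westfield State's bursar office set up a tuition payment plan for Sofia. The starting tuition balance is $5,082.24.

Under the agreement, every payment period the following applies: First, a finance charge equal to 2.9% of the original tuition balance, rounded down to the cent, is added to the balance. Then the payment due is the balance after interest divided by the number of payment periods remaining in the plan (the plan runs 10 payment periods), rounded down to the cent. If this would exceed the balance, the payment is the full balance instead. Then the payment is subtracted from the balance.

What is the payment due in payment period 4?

Payment period 1: opening $5,082.24; interest $147.38 → $5,229.62; payment $522.96; balance $4,706.66
Payment period 2: opening $4,706.66; interest $147.38 → $4,854.04; payment $539.33; balance $4,314.71
Payment period 3: opening $4,314.71; interest $147.38 → $4,462.09; payment $557.76; balance $3,904.33
Payment period 4: opening $3,904.33; interest $147.38 → $4,051.71; payment $578.81; balance $3,472.90

$578.81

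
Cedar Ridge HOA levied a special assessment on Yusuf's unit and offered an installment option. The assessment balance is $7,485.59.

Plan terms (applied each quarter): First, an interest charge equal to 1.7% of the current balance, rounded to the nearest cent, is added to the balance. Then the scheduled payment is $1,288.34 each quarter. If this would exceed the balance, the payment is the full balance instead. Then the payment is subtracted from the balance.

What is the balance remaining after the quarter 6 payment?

# | Opening | Interest | Payment | End bal
1 | $7,485.59 | $127.26 | $1,288.34 | $6,324.51
2 | $6,324.51 | $107.52 | $1,288.34 | $5,143.69
3 | $5,143.69 | $87.44 | $1,288.34 | $3,942.79
4 | $3,942.79 | $67.03 | $1,288.34 | $2,721.48
5 | $2,721.48 | $46.27 | $1,288.34 | $1,479.41
6 | $1,479.41 | $25.15 | $1,288.34 | $216.22

$216.22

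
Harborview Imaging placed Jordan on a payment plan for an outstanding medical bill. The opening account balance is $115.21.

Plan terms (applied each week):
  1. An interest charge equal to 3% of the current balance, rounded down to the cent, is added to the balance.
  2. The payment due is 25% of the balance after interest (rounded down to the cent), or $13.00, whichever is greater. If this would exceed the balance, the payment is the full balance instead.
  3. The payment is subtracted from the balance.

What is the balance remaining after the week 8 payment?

Week 1: opening $115.21; interest $3.45 → $118.66; payment $29.66; balance $89.00
Week 2: opening $89.00; interest $2.67 → $91.67; payment $22.91; balance $68.76
Week 3: opening $68.76; interest $2.06 → $70.82; payment $17.70; balance $53.12
Week 4: opening $53.12; interest $1.59 → $54.71; payment $13.67; balance $41.04
Week 5: opening $41.04; interest $1.23 → $42.27; payment $13.00; balance $29.27
Week 6: opening $29.27; interest $0.87 → $30.14; payment $13.00; balance $17.14
Week 7: opening $17.14; interest $0.51 → $17.65; payment $13.00; balance $4.65
Week 8: opening $4.65; interest $0.13 → $4.78; payment $4.78; balance $0.00

$0.00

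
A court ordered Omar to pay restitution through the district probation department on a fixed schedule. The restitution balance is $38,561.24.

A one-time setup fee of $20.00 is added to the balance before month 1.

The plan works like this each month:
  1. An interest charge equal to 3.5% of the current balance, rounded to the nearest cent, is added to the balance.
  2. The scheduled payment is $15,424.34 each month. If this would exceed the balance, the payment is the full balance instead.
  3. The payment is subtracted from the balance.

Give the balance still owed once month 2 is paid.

Month 1: $38,581.24 +$1,350.34 interest = $39,931.58; pay $15,424.34 → $24,507.24
Month 2: $24,507.24 +$857.75 interest = $25,364.99; pay $15,424.34 → $9,940.65

$9,940.65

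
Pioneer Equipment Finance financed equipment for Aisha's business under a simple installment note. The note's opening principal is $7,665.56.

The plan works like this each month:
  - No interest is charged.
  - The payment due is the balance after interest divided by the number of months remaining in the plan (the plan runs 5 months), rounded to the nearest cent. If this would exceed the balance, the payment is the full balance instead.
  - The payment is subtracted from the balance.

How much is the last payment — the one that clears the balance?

$1,533.11

Month 1: $7,665.56 − $1,533.11 → $6,132.45
Month 2: $6,132.45 − $1,533.11 → $4,599.34
Month 3: $4,599.34 − $1,533.11 → $3,066.23
Month 4: $3,066.23 − $1,533.12 → $1,533.11
Month 5: $1,533.11 − $1,533.11 → $0.00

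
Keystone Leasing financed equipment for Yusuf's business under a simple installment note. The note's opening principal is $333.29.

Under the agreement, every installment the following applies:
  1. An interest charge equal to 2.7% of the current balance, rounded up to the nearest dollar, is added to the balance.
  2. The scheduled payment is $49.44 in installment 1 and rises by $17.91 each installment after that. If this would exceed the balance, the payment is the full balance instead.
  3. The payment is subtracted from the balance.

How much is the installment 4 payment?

Installment 1: opening $333.29; interest $9.00 → $342.29; payment $49.44; balance $292.85
Installment 2: opening $292.85; interest $8.00 → $300.85; payment $67.35; balance $233.50
Installment 3: opening $233.50; interest $7.00 → $240.50; payment $85.26; balance $155.24
Installment 4: opening $155.24; interest $5.00 → $160.24; payment $103.17; balance $57.07

$103.17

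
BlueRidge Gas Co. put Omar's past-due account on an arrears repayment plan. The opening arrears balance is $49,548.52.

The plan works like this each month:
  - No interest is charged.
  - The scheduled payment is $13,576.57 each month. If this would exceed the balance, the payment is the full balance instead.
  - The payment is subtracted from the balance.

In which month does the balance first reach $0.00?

# | Opening | Payment | End bal
1 | $49,548.52 | $13,576.57 | $35,971.95
2 | $35,971.95 | $13,576.57 | $22,395.38
3 | $22,395.38 | $13,576.57 | $8,818.81
4 | $8,818.81 | $8,818.81 | $0.00
Balance reaches $0.00 in month 4.

4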